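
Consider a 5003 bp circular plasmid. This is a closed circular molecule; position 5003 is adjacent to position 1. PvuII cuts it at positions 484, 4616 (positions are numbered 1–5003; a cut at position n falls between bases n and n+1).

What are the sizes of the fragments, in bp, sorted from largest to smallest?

Circular molecule, 2 cuts → 2 fragments:
  4616 − 484 = 4132 bp
  wrap: 5003 − 4616 + 484 = 871 bp
Sorted largest to smallest: 4132, 871 bp.

4132, 871 bp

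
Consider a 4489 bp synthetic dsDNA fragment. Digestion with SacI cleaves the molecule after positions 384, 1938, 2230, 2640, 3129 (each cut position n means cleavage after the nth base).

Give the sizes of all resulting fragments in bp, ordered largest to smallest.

Linear molecule, 5 cuts → 6 fragments:
  384 − 0 = 384 bp
  1938 − 384 = 1554 bp
  2230 − 1938 = 292 bp
  2640 − 2230 = 410 bp
  3129 − 2640 = 489 bp
  4489 − 3129 = 1360 bp
Sorted largest to smallest: 1554, 1360, 489, 410, 384, 292 bp.

1554, 1360, 489, 410, 384, 292 bp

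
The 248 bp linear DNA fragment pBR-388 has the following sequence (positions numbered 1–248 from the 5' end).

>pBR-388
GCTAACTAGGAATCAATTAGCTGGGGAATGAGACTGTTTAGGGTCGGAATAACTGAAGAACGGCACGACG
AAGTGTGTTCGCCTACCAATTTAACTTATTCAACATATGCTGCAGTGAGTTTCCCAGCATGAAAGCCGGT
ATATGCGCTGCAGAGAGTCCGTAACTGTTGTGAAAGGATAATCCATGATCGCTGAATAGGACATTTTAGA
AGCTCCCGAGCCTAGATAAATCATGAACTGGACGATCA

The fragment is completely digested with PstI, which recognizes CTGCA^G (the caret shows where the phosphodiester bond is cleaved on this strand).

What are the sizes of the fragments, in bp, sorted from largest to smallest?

PstI sites (CTGCAG) start at positions 110, 148.
PstI cuts after base 5 of each site (before the last base), so after positions 114, 152.
Linear molecule, 2 cuts → 3 fragments:
  1–114 → 114 bp
  115–152 → 38 bp
  153–248 → 96 bp
Sorted largest to smallest: 114, 96, 38 bp.

114, 96, 38 bp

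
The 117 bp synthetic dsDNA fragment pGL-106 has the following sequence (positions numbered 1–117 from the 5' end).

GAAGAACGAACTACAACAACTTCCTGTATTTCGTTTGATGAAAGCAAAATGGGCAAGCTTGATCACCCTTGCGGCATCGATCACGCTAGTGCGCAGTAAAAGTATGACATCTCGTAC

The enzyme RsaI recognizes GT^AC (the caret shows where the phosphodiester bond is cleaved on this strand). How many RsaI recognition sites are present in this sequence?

GTAC occurs starting at position 114.
RsaI cuts at 1 site.

1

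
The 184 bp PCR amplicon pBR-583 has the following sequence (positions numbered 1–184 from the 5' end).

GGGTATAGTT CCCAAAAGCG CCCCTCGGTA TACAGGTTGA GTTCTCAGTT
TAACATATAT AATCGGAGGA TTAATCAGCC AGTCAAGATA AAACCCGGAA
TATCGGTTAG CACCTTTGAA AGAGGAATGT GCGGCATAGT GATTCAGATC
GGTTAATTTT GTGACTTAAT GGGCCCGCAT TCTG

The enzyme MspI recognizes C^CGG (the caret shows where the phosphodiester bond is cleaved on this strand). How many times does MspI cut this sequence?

CCGG occurs starting at position 95.
MspI cuts at 1 site.

1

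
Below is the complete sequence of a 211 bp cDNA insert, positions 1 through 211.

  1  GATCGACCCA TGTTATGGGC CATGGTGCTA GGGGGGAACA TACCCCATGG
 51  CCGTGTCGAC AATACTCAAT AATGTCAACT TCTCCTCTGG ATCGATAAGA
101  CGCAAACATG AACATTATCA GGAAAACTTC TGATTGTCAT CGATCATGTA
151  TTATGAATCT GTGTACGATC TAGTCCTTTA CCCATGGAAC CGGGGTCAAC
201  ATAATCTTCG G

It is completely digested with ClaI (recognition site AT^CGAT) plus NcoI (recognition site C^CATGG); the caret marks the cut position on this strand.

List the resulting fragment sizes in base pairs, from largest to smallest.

48, 47, 42, 29, 25, 20 bp

ClaI sites (ATCGAT) start at positions 91, 139.
ClaI cuts after base 2 of each site, so after positions 92, 140.
NcoI sites (CCATGG) start at positions 20, 45, 182.
NcoI cuts after the first base of each site, so after positions 20, 45, 182.
Combined cut positions: 20, 45, 92, 140, 182.
Linear molecule, 5 cuts → 6 fragments:
  1–20 → 20 bp
  21–45 → 25 bp
  46–92 → 47 bp
  93–140 → 48 bp
  141–182 → 42 bp
  183–211 → 29 bp
Sorted largest to smallest: 48, 47, 42, 29, 25, 20 bp.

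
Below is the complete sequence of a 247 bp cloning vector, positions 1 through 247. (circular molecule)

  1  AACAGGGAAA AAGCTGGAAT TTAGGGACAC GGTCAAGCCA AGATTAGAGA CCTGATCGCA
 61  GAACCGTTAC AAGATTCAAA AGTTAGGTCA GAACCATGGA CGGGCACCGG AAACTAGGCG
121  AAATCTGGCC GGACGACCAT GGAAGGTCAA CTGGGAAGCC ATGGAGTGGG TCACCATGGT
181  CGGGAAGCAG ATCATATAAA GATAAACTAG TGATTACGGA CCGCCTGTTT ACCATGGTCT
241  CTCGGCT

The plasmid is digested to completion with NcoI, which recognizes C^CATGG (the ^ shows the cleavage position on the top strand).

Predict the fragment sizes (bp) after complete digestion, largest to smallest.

109, 58, 43, 22, 15 bp

NcoI sites (CCATGG) start at positions 94, 137, 159, 174, 232.
NcoI cuts after the first base of each site, so after positions 94, 137, 159, 174, 232.
Circular molecule, 5 cuts → 5 fragments:
  95–137 → 43 bp
  138–159 → 22 bp
  160–174 → 15 bp
  175–232 → 58 bp
  233–247 then 1–94 → 15 + 94 = 109 bp
Sorted largest to smallest: 109, 58, 43, 22, 15 bp.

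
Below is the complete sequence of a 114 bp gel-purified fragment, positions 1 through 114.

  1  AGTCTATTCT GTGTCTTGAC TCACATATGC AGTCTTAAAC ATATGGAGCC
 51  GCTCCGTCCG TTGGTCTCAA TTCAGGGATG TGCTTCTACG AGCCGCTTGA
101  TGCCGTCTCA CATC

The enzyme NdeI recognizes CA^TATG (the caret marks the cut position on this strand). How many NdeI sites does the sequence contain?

CATATG occurs starting at positions 24, 40.
NdeI cuts at 2 sites.

2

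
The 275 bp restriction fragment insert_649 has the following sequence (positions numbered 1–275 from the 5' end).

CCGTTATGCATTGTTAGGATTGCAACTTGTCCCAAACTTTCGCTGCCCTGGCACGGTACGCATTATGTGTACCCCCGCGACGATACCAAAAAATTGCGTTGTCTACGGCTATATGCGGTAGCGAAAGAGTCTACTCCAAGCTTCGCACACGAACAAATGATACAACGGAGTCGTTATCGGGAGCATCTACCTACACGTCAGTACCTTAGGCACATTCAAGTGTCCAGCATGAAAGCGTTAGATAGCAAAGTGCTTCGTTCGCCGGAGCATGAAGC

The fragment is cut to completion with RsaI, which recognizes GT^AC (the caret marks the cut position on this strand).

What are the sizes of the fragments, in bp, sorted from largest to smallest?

RsaI sites (GTAC) start at positions 56, 69, 201.
RsaI cuts after base 2 of each site, so after positions 57, 70, 202.
Linear molecule, 3 cuts → 4 fragments:
  1–57 → 57 bp
  58–70 → 13 bp
  71–202 → 132 bp
  203–275 → 73 bp
Sorted largest to smallest: 132, 73, 57, 13 bp.

132, 73, 57, 13 bp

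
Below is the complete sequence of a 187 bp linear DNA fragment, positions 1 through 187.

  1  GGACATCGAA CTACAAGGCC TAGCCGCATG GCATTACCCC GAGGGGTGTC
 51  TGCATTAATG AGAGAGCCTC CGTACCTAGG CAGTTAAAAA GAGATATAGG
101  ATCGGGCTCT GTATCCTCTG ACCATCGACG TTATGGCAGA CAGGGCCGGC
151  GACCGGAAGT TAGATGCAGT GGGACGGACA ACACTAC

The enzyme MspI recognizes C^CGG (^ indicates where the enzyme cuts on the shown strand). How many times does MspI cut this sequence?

CCGG occurs starting at positions 146, 153.
MspI cuts at 2 sites.

2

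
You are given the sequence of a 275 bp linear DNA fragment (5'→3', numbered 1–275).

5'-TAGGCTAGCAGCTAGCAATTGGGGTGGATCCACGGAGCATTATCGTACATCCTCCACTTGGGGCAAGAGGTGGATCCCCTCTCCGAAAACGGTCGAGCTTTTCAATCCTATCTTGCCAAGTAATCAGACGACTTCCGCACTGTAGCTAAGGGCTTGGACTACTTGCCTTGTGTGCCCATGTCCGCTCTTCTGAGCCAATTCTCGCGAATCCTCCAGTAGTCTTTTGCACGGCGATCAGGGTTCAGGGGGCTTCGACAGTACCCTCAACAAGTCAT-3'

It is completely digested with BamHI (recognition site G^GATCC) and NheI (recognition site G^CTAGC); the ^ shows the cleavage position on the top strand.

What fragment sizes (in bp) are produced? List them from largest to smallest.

BamHI sites (GGATCC) start at positions 26, 72.
BamHI cuts after the first base of each site, so after positions 26, 72.
NheI sites (GCTAGC) start at positions 4, 11.
NheI cuts after the first base of each site, so after positions 4, 11.
Combined cut positions: 4, 11, 26, 72.
Linear molecule, 4 cuts → 5 fragments:
  1–4 → 4 bp
  5–11 → 7 bp
  12–26 → 15 bp
  27–72 → 46 bp
  73–275 → 203 bp
Sorted largest to smallest: 203, 46, 15, 7, 4 bp.

203, 46, 15, 7, 4 bp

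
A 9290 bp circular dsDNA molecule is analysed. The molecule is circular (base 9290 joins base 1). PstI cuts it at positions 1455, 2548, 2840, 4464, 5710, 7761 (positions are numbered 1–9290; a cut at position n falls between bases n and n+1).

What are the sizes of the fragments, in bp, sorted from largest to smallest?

2984, 2051, 1624, 1246, 1093, 292 bp

Circular molecule, 6 cuts → 6 fragments:
  2548 − 1455 = 1093 bp
  2840 − 2548 = 292 bp
  4464 − 2840 = 1624 bp
  5710 − 4464 = 1246 bp
  7761 − 5710 = 2051 bp
  wrap: 9290 − 7761 + 1455 = 2984 bp
Sorted largest to smallest: 2984, 2051, 1624, 1246, 1093, 292 bp.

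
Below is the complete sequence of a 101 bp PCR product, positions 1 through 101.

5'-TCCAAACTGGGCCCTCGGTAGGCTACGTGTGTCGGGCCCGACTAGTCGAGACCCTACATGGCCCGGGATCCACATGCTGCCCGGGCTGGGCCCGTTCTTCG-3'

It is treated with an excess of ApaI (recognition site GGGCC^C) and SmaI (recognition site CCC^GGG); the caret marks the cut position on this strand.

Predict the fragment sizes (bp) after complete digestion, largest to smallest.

ApaI sites (GGGCCC) start at positions 9, 34, 88.
ApaI cuts after base 5 of each site (before the last base), so after positions 13, 38, 92.
SmaI sites (CCCGGG) start at positions 62, 80.
SmaI cuts after base 3 of each site, so after positions 64, 82.
Combined cut positions: 13, 38, 64, 82, 92.
Linear molecule, 5 cuts → 6 fragments:
  1–13 → 13 bp
  14–38 → 25 bp
  39–64 → 26 bp
  65–82 → 18 bp
  83–92 → 10 bp
  93–101 → 9 bp
Sorted largest to smallest: 26, 25, 18, 13, 10, 9 bp.

26, 25, 18, 13, 10, 9 bp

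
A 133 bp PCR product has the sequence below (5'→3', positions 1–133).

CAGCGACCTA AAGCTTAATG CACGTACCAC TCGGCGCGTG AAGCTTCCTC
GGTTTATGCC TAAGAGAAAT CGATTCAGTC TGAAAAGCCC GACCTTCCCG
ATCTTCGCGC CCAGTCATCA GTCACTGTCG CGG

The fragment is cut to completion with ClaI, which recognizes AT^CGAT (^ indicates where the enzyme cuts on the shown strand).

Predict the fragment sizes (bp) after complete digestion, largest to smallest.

70, 63 bp

The ClaI site (ATCGAT) starts at position 69.
ClaI cuts after base 2 of each site, so after position 70.
Linear molecule, 1 cut → 2 fragments:
  1–70 → 70 bp
  71–133 → 63 bp
Sorted largest to smallest: 70, 63 bp.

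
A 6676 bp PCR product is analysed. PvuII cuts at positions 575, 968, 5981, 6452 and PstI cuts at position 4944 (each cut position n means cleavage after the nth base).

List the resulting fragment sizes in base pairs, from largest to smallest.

Combined cut positions (sorted): 575, 968, 4944, 5981, 6452.
Linear molecule, 5 cuts → 6 fragments:
  575 − 0 = 575 bp
  968 − 575 = 393 bp
  4944 − 968 = 3976 bp
  5981 − 4944 = 1037 bp
  6452 − 5981 = 471 bp
  6676 − 6452 = 224 bp
Sorted largest to smallest: 3976, 1037, 575, 471, 393, 224 bp.

3976, 1037, 575, 471, 393, 224 bp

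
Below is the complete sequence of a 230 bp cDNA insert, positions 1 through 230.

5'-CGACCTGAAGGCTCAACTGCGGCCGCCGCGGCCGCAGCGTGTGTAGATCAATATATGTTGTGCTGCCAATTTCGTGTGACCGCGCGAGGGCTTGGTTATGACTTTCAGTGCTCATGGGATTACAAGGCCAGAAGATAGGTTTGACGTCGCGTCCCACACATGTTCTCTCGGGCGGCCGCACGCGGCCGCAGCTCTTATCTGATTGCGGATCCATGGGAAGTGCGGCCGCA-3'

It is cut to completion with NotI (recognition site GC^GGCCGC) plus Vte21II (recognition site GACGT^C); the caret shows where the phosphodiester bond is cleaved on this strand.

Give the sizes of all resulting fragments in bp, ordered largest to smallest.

NotI sites (GCGGCCGC) start at positions 19, 28, 172, 182, 222.
NotI cuts after base 2 of each site, so after positions 20, 29, 173, 183, 223.
The Vte21II site (GACGTC) starts at position 143.
Vte21II cuts after base 5 of each site (before the last base), so after position 147.
Combined cut positions: 20, 29, 147, 173, 183, 223.
Linear molecule, 6 cuts → 7 fragments:
  1–20 → 20 bp
  21–29 → 9 bp
  30–147 → 118 bp
  148–173 → 26 bp
  174–183 → 10 bp
  184–223 → 40 bp
  224–230 → 7 bp
Sorted largest to smallest: 118, 40, 26, 20, 10, 9, 7 bp.

118, 40, 26, 20, 10, 9, 7 bp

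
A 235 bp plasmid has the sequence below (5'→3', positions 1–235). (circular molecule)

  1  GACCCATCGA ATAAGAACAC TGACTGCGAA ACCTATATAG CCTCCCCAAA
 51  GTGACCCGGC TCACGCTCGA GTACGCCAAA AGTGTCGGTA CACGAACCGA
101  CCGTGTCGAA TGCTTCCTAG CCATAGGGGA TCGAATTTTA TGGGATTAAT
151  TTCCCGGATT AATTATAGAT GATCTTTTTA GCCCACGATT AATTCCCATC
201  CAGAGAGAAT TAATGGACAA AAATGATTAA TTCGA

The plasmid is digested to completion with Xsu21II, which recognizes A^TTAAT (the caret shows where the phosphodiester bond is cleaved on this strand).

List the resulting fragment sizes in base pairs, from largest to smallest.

Xsu21II sites (ATTAAT) start at positions 145, 158, 188, 209, 226.
Xsu21II cuts after the first base of each site, so after positions 145, 158, 188, 209, 226.
Circular molecule, 5 cuts → 5 fragments:
  146–158 → 13 bp
  159–188 → 30 bp
  189–209 → 21 bp
  210–226 → 17 bp
  227–235 then 1–145 → 9 + 145 = 154 bp
Sorted largest to smallest: 154, 30, 21, 17, 13 bp.

154, 30, 21, 17, 13 bp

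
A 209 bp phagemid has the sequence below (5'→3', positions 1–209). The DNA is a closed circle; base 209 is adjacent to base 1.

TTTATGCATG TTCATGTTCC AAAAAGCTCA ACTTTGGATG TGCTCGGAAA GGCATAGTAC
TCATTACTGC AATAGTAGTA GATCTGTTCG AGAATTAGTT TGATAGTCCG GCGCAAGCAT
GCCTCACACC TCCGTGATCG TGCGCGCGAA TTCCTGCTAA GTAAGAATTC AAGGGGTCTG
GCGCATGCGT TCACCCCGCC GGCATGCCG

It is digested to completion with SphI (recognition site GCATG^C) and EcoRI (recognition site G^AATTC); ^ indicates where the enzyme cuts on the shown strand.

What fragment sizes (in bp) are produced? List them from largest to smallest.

124, 27, 22, 19, 17 bp

SphI sites (GCATGC) start at positions 117, 183, 202.
SphI cuts after base 5 of each site (before the last base), so after positions 121, 187, 206.
EcoRI sites (GAATTC) start at positions 148, 165.
EcoRI cuts after the first base of each site, so after positions 148, 165.
Combined cut positions: 121, 148, 165, 187, 206.
Circular molecule, 5 cuts → 5 fragments:
  122–148 → 27 bp
  149–165 → 17 bp
  166–187 → 22 bp
  188–206 → 19 bp
  207–209 then 1–121 → 3 + 121 = 124 bp
Sorted largest to smallest: 124, 27, 22, 19, 17 bp.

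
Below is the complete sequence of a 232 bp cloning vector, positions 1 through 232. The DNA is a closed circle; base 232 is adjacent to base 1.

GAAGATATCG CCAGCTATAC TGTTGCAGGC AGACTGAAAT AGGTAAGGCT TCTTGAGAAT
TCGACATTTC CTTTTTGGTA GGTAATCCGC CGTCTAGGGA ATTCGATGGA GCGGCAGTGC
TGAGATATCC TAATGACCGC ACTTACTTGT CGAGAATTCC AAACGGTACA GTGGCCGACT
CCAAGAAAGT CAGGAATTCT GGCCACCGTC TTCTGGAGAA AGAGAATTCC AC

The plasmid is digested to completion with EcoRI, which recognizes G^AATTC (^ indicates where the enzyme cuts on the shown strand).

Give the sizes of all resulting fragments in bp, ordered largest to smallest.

65, 55, 42, 40, 30 bp

EcoRI sites (GAATTC) start at positions 57, 99, 154, 194, 224.
EcoRI cuts after the first base of each site, so after positions 57, 99, 154, 194, 224.
Circular molecule, 5 cuts → 5 fragments:
  58–99 → 42 bp
  100–154 → 55 bp
  155–194 → 40 bp
  195–224 → 30 bp
  225–232 then 1–57 → 8 + 57 = 65 bp
Sorted largest to smallest: 65, 55, 42, 40, 30 bp.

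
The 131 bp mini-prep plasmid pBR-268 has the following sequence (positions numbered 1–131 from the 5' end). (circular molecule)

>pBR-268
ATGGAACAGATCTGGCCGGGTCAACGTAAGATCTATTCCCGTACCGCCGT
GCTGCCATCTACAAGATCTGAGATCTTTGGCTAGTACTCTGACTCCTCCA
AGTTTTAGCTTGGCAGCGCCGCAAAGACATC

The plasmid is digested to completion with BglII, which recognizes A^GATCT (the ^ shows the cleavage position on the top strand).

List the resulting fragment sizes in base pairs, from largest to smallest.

BglII sites (AGATCT) start at positions 8, 29, 64, 71.
BglII cuts after the first base of each site, so after positions 8, 29, 64, 71.
Circular molecule, 4 cuts → 4 fragments:
  9–29 → 21 bp
  30–64 → 35 bp
  65–71 → 7 bp
  72–131 then 1–8 → 60 + 8 = 68 bp
Sorted largest to smallest: 68, 35, 21, 7 bp.

68, 35, 21, 7 bp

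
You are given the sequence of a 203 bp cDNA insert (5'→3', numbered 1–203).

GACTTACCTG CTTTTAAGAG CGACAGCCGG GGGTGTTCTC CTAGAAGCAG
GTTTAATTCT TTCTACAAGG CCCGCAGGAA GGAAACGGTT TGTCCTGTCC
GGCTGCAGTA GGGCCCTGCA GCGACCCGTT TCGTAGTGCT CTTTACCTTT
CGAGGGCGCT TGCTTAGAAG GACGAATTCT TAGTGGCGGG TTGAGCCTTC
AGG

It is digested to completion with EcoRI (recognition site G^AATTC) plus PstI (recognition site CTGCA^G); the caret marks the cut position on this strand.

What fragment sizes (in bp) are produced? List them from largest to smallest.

The EcoRI site (GAATTC) starts at position 174.
EcoRI cuts after the first base of each site, so after position 174.
PstI sites (CTGCAG) start at positions 103, 116.
PstI cuts after base 5 of each site (before the last base), so after positions 107, 120.
Combined cut positions: 107, 120, 174.
Linear molecule, 3 cuts → 4 fragments:
  1–107 → 107 bp
  108–120 → 13 bp
  121–174 → 54 bp
  175–203 → 29 bp
Sorted largest to smallest: 107, 54, 29, 13 bp.

107, 54, 29, 13 bp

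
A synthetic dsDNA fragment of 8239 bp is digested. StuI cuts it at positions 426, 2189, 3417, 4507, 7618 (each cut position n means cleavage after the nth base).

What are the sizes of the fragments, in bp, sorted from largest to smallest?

3111, 1763, 1228, 1090, 621, 426 bp

Linear molecule, 5 cuts → 6 fragments:
  426 − 0 = 426 bp
  2189 − 426 = 1763 bp
  3417 − 2189 = 1228 bp
  4507 − 3417 = 1090 bp
  7618 − 4507 = 3111 bp
  8239 − 7618 = 621 bp
Sorted largest to smallest: 3111, 1763, 1228, 1090, 621, 426 bp.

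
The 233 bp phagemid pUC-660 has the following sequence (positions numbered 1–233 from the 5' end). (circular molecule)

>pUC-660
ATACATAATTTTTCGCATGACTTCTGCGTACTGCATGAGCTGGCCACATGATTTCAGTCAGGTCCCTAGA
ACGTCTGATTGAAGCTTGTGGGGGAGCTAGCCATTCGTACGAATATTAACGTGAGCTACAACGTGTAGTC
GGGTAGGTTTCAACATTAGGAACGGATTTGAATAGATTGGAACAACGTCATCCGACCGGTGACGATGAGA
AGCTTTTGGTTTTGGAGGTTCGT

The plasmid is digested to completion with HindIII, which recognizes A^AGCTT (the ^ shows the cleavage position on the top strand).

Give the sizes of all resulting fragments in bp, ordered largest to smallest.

HindIII sites (AAGCTT) start at positions 82, 210.
HindIII cuts after the first base of each site, so after positions 82, 210.
Circular molecule, 2 cuts → 2 fragments:
  83–210 → 128 bp
  211–233 then 1–82 → 23 + 82 = 105 bp
Sorted largest to smallest: 128, 105 bp.

128, 105 bp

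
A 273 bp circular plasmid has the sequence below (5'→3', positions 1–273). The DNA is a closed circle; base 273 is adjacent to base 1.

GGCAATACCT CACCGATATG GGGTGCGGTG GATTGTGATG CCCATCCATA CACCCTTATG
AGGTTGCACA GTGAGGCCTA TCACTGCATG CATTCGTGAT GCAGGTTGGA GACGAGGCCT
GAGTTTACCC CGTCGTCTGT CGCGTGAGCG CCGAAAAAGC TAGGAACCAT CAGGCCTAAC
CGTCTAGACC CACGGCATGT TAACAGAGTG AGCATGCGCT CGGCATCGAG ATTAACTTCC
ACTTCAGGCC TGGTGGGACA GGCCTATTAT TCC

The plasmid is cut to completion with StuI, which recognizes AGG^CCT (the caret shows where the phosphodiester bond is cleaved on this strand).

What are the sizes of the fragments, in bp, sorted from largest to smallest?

87, 74, 57, 41, 14 bp

StuI sites (AGGCCT) start at positions 74, 115, 172, 246, 260.
StuI cuts after base 3 of each site, so after positions 76, 117, 174, 248, 262.
Circular molecule, 5 cuts → 5 fragments:
  77–117 → 41 bp
  118–174 → 57 bp
  175–248 → 74 bp
  249–262 → 14 bp
  263–273 then 1–76 → 11 + 76 = 87 bp
Sorted largest to smallest: 87, 74, 57, 41, 14 bp.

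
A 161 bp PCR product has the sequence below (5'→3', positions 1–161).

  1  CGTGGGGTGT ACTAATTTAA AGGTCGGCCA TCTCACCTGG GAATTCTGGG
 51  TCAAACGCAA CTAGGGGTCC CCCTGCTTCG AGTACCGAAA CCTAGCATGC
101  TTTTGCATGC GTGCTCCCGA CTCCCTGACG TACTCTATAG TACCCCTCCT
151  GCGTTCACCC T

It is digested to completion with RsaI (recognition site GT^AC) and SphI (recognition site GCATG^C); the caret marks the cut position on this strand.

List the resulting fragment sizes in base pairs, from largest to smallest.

73, 22, 20, 16, 10, 10, 10 bp

RsaI sites (GTAC) start at positions 9, 82, 130, 140.
RsaI cuts after base 2 of each site, so after positions 10, 83, 131, 141.
SphI sites (GCATGC) start at positions 95, 105.
SphI cuts after base 5 of each site (before the last base), so after positions 99, 109.
Combined cut positions: 10, 83, 99, 109, 131, 141.
Linear molecule, 6 cuts → 7 fragments:
  1–10 → 10 bp
  11–83 → 73 bp
  84–99 → 16 bp
  100–109 → 10 bp
  110–131 → 22 bp
  132–141 → 10 bp
  142–161 → 20 bp
Sorted largest to smallest: 73, 22, 20, 16, 10, 10, 10 bp.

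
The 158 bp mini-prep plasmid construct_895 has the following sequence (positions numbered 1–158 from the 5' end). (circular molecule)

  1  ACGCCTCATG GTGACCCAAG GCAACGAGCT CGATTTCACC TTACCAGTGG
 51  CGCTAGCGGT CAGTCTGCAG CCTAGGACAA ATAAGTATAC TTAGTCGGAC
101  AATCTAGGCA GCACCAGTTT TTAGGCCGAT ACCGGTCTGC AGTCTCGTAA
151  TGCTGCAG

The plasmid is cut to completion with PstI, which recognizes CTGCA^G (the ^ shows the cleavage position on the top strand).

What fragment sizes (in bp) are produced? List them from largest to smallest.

PstI sites (CTGCAG) start at positions 65, 137, 153.
PstI cuts after base 5 of each site (before the last base), so after positions 69, 141, 157.
Circular molecule, 3 cuts → 3 fragments:
  70–141 → 72 bp
  142–157 → 16 bp
  158–158 then 1–69 → 1 + 69 = 70 bp
Sorted largest to smallest: 72, 70, 16 bp.

72, 70, 16 bp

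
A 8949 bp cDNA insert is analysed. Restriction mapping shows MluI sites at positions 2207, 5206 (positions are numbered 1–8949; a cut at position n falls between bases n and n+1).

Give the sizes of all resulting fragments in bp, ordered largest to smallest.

3743, 2999, 2207 bp

Linear molecule, 2 cuts → 3 fragments:
  2207 − 0 = 2207 bp
  5206 − 2207 = 2999 bp
  8949 − 5206 = 3743 bp
Sorted largest to smallest: 3743, 2999, 2207 bp.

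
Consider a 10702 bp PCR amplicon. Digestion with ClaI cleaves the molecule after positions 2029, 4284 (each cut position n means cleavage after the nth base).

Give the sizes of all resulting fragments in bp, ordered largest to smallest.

Linear molecule, 2 cuts → 3 fragments:
  2029 − 0 = 2029 bp
  4284 − 2029 = 2255 bp
  10702 − 4284 = 6418 bp
Sorted largest to smallest: 6418, 2255, 2029 bp.

6418, 2255, 2029 bp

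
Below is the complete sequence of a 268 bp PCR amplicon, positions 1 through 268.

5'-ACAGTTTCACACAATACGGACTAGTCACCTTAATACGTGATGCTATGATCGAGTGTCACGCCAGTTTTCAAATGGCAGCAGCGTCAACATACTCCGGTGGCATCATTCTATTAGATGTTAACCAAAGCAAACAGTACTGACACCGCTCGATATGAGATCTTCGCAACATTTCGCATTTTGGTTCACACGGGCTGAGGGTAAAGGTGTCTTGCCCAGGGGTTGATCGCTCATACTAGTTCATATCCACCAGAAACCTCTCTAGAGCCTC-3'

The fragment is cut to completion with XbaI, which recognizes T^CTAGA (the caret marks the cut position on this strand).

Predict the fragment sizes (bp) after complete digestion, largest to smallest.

258, 10 bp

The XbaI site (TCTAGA) starts at position 258.
XbaI cuts after the first base of each site, so after position 258.
Linear molecule, 1 cut → 2 fragments:
  1–258 → 258 bp
  259–268 → 10 bp
Sorted largest to smallest: 258, 10 bp.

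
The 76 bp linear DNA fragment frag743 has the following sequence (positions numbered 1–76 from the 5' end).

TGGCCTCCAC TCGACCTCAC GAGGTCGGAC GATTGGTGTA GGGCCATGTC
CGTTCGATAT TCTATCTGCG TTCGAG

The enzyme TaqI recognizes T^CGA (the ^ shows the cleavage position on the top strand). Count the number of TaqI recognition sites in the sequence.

3

TCGA occurs starting at positions 11, 54, 72.
TaqI cuts at 3 sites.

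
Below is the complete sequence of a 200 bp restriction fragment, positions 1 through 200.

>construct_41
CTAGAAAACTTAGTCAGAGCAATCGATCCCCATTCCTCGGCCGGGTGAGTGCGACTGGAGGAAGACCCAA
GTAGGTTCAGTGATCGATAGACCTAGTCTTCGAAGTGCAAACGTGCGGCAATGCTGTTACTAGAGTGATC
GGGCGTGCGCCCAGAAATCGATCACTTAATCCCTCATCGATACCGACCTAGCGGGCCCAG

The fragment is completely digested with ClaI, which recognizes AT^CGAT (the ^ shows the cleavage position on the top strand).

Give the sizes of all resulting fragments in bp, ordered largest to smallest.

74, 61, 23, 23, 19 bp

ClaI sites (ATCGAT) start at positions 22, 83, 157, 176.
ClaI cuts after base 2 of each site, so after positions 23, 84, 158, 177.
Linear molecule, 4 cuts → 5 fragments:
  1–23 → 23 bp
  24–84 → 61 bp
  85–158 → 74 bp
  159–177 → 19 bp
  178–200 → 23 bp
Sorted largest to smallest: 74, 61, 23, 23, 19 bp.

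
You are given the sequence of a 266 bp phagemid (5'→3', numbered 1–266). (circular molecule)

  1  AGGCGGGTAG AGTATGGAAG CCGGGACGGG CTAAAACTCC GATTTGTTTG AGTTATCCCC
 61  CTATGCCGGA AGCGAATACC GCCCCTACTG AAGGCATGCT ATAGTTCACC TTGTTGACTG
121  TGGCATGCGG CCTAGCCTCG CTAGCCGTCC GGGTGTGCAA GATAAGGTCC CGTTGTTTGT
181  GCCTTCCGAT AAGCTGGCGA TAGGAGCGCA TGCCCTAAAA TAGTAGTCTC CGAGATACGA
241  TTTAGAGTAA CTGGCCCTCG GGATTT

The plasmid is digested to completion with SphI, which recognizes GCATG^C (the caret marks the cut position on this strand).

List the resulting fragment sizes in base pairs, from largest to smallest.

152, 85, 29 bp

SphI sites (GCATGC) start at positions 94, 123, 208.
SphI cuts after base 5 of each site (before the last base), so after positions 98, 127, 212.
Circular molecule, 3 cuts → 3 fragments:
  99–127 → 29 bp
  128–212 → 85 bp
  213–266 then 1–98 → 54 + 98 = 152 bp
Sorted largest to smallest: 152, 85, 29 bp.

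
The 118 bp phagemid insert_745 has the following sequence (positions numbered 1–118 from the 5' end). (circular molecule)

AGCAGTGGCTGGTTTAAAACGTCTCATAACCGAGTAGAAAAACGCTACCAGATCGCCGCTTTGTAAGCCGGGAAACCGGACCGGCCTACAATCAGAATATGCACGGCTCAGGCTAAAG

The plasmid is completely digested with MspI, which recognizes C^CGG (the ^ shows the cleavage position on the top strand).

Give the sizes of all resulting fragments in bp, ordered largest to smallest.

MspI sites (CCGG) start at positions 68, 76, 81.
MspI cuts after the first base of each site, so after positions 68, 76, 81.
Circular molecule, 3 cuts → 3 fragments:
  69–76 → 8 bp
  77–81 → 5 bp
  82–118 then 1–68 → 37 + 68 = 105 bp
Sorted largest to smallest: 105, 8, 5 bp.

105, 8, 5 bp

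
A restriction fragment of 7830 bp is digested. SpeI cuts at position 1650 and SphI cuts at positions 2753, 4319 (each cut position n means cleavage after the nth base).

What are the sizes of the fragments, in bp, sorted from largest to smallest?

3511, 1650, 1566, 1103 bp

Combined cut positions (sorted): 1650, 2753, 4319.
Linear molecule, 3 cuts → 4 fragments:
  1650 − 0 = 1650 bp
  2753 − 1650 = 1103 bp
  4319 − 2753 = 1566 bp
  7830 − 4319 = 3511 bp
Sorted largest to smallest: 3511, 1650, 1566, 1103 bp.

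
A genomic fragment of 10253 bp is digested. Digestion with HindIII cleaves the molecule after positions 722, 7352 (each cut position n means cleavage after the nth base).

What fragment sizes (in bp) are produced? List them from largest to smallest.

Linear molecule, 2 cuts → 3 fragments:
  722 − 0 = 722 bp
  7352 − 722 = 6630 bp
  10253 − 7352 = 2901 bp
Sorted largest to smallest: 6630, 2901, 722 bp.

6630, 2901, 722 bp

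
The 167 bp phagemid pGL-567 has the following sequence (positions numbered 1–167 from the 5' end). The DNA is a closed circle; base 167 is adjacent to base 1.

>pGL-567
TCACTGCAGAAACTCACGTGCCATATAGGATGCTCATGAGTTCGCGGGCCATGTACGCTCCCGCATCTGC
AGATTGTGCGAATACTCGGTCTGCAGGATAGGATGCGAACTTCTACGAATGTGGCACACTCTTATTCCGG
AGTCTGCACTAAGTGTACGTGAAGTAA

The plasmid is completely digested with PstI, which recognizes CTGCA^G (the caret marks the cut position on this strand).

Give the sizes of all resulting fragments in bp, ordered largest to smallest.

80, 63, 24 bp

PstI sites (CTGCAG) start at positions 4, 67, 91.
PstI cuts after base 5 of each site (before the last base), so after positions 8, 71, 95.
Circular molecule, 3 cuts → 3 fragments:
  9–71 → 63 bp
  72–95 → 24 bp
  96–167 then 1–8 → 72 + 8 = 80 bp
Sorted largest to smallest: 80, 63, 24 bp.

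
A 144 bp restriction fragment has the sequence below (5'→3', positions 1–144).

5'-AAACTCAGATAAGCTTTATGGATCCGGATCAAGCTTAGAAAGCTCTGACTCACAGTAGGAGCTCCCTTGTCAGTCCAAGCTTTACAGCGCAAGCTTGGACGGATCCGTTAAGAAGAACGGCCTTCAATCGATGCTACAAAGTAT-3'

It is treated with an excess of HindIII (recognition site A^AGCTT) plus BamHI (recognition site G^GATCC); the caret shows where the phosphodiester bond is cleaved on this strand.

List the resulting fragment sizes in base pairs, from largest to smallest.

46, 43, 14, 11, 11, 10, 9 bp

HindIII sites (AAGCTT) start at positions 11, 31, 77, 91.
HindIII cuts after the first base of each site, so after positions 11, 31, 77, 91.
BamHI sites (GGATCC) start at positions 20, 101.
BamHI cuts after the first base of each site, so after positions 20, 101.
Combined cut positions: 11, 20, 31, 77, 91, 101.
Linear molecule, 6 cuts → 7 fragments:
  1–11 → 11 bp
  12–20 → 9 bp
  21–31 → 11 bp
  32–77 → 46 bp
  78–91 → 14 bp
  92–101 → 10 bp
  102–144 → 43 bp
Sorted largest to smallest: 46, 43, 14, 11, 11, 10, 9 bp.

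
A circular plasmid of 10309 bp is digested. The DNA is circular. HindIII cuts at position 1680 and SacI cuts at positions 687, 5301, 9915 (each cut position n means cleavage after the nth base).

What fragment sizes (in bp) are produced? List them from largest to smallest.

Combined cut positions (sorted): 687, 1680, 5301, 9915.
Circular molecule, 4 cuts → 4 fragments:
  1680 − 687 = 993 bp
  5301 − 1680 = 3621 bp
  9915 − 5301 = 4614 bp
  wrap: 10309 − 9915 + 687 = 1081 bp
Sorted largest to smallest: 4614, 3621, 1081, 993 bp.

4614, 3621, 1081, 993 bp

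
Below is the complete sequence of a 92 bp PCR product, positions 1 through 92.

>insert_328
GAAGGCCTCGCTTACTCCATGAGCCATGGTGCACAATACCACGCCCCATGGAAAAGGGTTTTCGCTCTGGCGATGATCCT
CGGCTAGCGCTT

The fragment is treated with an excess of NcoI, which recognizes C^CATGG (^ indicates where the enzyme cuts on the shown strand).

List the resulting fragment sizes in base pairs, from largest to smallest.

46, 24, 22 bp

NcoI sites (CCATGG) start at positions 24, 46.
NcoI cuts after the first base of each site, so after positions 24, 46.
Linear molecule, 2 cuts → 3 fragments:
  1–24 → 24 bp
  25–46 → 22 bp
  47–92 → 46 bp
Sorted largest to smallest: 46, 24, 22 bp.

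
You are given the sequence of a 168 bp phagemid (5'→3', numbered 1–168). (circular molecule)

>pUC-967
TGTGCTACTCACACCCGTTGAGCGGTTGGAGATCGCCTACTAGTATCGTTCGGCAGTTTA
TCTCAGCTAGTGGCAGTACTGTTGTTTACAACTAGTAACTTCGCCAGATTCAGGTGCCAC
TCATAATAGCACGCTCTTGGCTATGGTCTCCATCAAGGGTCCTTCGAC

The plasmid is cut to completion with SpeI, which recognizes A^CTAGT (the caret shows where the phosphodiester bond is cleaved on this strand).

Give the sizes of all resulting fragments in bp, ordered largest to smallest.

116, 52 bp

SpeI sites (ACTAGT) start at positions 39, 91.
SpeI cuts after the first base of each site, so after positions 39, 91.
Circular molecule, 2 cuts → 2 fragments:
  40–91 → 52 bp
  92–168 then 1–39 → 77 + 39 = 116 bp
Sorted largest to smallest: 116, 52 bp.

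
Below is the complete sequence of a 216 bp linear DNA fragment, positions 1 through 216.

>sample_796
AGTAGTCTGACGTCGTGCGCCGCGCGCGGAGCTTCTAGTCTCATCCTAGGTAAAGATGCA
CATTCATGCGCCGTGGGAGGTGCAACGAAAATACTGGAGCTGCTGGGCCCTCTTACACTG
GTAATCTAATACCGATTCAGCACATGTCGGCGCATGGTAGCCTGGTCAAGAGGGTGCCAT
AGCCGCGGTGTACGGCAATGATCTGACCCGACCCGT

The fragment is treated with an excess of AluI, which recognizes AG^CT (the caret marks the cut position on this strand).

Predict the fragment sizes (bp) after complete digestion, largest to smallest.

117, 68, 31 bp

AluI sites (AGCT) start at positions 30, 98.
AluI cuts after base 2 of each site, so after positions 31, 99.
Linear molecule, 2 cuts → 3 fragments:
  1–31 → 31 bp
  32–99 → 68 bp
  100–216 → 117 bp
Sorted largest to smallest: 117, 68, 31 bp.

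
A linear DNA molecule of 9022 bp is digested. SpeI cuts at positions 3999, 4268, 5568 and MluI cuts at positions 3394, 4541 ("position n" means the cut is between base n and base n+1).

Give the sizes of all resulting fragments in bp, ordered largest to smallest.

Combined cut positions (sorted): 3394, 3999, 4268, 4541, 5568.
Linear molecule, 5 cuts → 6 fragments:
  3394 − 0 = 3394 bp
  3999 − 3394 = 605 bp
  4268 − 3999 = 269 bp
  4541 − 4268 = 273 bp
  5568 − 4541 = 1027 bp
  9022 − 5568 = 3454 bp
Sorted largest to smallest: 3454, 3394, 1027, 605, 273, 269 bp.

3454, 3394, 1027, 605, 273, 269 bp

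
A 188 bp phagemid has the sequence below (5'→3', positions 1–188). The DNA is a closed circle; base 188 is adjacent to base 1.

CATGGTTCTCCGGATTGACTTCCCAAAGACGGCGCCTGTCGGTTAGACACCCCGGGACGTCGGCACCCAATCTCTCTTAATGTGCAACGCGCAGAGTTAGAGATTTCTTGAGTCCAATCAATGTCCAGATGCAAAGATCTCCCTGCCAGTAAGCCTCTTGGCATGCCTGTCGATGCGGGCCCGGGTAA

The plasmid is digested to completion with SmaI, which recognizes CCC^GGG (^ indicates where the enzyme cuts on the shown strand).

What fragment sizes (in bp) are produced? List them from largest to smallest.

SmaI sites (CCCGGG) start at positions 51, 180.
SmaI cuts after base 3 of each site, so after positions 53, 182.
Circular molecule, 2 cuts → 2 fragments:
  54–182 → 129 bp
  183–188 then 1–53 → 6 + 53 = 59 bp
Sorted largest to smallest: 129, 59 bp.

129, 59 bp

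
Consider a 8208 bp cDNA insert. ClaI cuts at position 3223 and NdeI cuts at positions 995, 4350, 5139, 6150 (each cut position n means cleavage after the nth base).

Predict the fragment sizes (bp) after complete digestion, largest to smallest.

2228, 2058, 1127, 1011, 995, 789 bp

Combined cut positions (sorted): 995, 3223, 4350, 5139, 6150.
Linear molecule, 5 cuts → 6 fragments:
  995 − 0 = 995 bp
  3223 − 995 = 2228 bp
  4350 − 3223 = 1127 bp
  5139 − 4350 = 789 bp
  6150 − 5139 = 1011 bp
  8208 − 6150 = 2058 bp
Sorted largest to smallest: 2228, 2058, 1127, 1011, 995, 789 bp.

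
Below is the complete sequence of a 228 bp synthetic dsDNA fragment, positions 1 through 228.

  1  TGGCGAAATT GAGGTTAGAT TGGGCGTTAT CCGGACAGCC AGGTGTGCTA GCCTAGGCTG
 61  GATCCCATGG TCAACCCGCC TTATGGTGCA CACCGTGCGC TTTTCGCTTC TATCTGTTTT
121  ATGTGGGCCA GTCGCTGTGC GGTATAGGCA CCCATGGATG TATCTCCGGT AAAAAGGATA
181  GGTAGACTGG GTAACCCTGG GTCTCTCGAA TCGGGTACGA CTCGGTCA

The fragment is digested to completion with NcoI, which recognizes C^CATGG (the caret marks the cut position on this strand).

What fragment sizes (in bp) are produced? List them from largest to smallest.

NcoI sites (CCATGG) start at positions 65, 152.
NcoI cuts after the first base of each site, so after positions 65, 152.
Linear molecule, 2 cuts → 3 fragments:
  1–65 → 65 bp
  66–152 → 87 bp
  153–228 → 76 bp
Sorted largest to smallest: 87, 76, 65 bp.

87, 76, 65 bp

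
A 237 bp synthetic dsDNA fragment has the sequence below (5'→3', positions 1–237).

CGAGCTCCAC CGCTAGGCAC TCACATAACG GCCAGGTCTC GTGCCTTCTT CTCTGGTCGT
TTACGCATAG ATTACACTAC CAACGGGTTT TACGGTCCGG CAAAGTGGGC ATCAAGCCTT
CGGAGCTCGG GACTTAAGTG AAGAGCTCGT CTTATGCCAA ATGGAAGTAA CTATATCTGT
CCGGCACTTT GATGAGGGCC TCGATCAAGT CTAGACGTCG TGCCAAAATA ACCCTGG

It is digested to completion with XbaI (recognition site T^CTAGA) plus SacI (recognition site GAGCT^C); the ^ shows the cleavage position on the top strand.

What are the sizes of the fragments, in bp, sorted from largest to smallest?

121, 63, 27, 20, 6 bp

The XbaI site (TCTAGA) starts at position 210.
XbaI cuts after the first base of each site, so after position 210.
SacI sites (GAGCTC) start at positions 2, 123, 143.
SacI cuts after base 5 of each site (before the last base), so after positions 6, 127, 147.
Combined cut positions: 6, 127, 147, 210.
Linear molecule, 4 cuts → 5 fragments:
  1–6 → 6 bp
  7–127 → 121 bp
  128–147 → 20 bp
  148–210 → 63 bp
  211–237 → 27 bp
Sorted largest to smallest: 121, 63, 27, 20, 6 bp.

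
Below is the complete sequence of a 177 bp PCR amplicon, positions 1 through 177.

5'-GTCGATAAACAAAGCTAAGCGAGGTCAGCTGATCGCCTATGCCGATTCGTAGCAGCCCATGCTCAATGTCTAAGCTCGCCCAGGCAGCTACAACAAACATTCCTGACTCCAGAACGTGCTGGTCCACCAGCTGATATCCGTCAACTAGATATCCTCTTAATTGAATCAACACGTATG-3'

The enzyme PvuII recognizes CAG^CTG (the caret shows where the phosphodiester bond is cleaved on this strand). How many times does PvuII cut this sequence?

CAGCTG occurs starting at positions 26, 128.
PvuII cuts at 2 sites.

2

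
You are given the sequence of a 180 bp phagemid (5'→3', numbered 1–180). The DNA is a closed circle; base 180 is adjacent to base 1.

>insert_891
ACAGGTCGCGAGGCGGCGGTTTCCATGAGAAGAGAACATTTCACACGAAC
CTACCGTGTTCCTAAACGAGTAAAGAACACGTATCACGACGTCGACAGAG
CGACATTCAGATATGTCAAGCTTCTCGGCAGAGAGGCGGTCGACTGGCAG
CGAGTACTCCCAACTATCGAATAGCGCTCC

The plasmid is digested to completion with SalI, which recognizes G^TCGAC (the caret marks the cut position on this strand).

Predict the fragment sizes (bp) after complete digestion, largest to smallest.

132, 48 bp

SalI sites (GTCGAC) start at positions 91, 139.
SalI cuts after the first base of each site, so after positions 91, 139.
Circular molecule, 2 cuts → 2 fragments:
  92–139 → 48 bp
  140–180 then 1–91 → 41 + 91 = 132 bp
Sorted largest to smallest: 132, 48 bp.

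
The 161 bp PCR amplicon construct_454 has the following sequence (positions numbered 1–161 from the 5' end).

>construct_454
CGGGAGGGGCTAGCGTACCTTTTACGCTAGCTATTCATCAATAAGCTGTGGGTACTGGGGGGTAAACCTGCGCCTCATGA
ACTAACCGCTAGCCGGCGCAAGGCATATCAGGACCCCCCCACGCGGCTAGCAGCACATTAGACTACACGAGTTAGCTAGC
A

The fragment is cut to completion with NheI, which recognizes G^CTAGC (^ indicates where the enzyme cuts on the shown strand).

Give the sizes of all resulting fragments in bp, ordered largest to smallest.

NheI sites (GCTAGC) start at positions 9, 26, 88, 126, 155.
NheI cuts after the first base of each site, so after positions 9, 26, 88, 126, 155.
Linear molecule, 5 cuts → 6 fragments:
  1–9 → 9 bp
  10–26 → 17 bp
  27–88 → 62 bp
  89–126 → 38 bp
  127–155 → 29 bp
  156–161 → 6 bp
Sorted largest to smallest: 62, 38, 29, 17, 9, 6 bp.

62, 38, 29, 17, 9, 6 bp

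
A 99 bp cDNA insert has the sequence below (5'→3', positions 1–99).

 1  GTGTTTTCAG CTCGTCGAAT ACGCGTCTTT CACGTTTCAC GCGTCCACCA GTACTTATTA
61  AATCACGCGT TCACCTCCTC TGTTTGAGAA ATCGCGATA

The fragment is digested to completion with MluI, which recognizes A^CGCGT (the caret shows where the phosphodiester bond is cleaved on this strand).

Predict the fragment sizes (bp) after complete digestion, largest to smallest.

34, 26, 21, 18 bp

MluI sites (ACGCGT) start at positions 21, 39, 65.
MluI cuts after the first base of each site, so after positions 21, 39, 65.
Linear molecule, 3 cuts → 4 fragments:
  1–21 → 21 bp
  22–39 → 18 bp
  40–65 → 26 bp
  66–99 → 34 bp
Sorted largest to smallest: 34, 26, 21, 18 bp.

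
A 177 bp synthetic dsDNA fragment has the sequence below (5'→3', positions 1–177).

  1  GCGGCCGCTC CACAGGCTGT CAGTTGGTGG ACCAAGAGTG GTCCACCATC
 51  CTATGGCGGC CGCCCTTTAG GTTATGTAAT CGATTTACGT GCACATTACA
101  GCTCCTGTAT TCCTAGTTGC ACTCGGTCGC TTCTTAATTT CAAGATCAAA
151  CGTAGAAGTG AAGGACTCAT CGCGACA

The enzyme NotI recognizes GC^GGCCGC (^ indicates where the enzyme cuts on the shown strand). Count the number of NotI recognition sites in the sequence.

GCGGCCGC occurs starting at positions 1, 56.
NotI cuts at 2 sites.

2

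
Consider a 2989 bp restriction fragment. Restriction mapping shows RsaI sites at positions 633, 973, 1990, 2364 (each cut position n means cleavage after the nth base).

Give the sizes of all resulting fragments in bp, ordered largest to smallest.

1017, 633, 625, 374, 340 bp

Linear molecule, 4 cuts → 5 fragments:
  633 − 0 = 633 bp
  973 − 633 = 340 bp
  1990 − 973 = 1017 bp
  2364 − 1990 = 374 bp
  2989 − 2364 = 625 bp
Sorted largest to smallest: 1017, 633, 625, 374, 340 bp.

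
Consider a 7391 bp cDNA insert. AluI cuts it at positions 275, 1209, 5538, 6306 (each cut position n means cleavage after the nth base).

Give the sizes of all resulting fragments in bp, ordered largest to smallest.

4329, 1085, 934, 768, 275 bp

Linear molecule, 4 cuts → 5 fragments:
  275 − 0 = 275 bp
  1209 − 275 = 934 bp
  5538 − 1209 = 4329 bp
  6306 − 5538 = 768 bp
  7391 − 6306 = 1085 bp
Sorted largest to smallest: 4329, 1085, 934, 768, 275 bp.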